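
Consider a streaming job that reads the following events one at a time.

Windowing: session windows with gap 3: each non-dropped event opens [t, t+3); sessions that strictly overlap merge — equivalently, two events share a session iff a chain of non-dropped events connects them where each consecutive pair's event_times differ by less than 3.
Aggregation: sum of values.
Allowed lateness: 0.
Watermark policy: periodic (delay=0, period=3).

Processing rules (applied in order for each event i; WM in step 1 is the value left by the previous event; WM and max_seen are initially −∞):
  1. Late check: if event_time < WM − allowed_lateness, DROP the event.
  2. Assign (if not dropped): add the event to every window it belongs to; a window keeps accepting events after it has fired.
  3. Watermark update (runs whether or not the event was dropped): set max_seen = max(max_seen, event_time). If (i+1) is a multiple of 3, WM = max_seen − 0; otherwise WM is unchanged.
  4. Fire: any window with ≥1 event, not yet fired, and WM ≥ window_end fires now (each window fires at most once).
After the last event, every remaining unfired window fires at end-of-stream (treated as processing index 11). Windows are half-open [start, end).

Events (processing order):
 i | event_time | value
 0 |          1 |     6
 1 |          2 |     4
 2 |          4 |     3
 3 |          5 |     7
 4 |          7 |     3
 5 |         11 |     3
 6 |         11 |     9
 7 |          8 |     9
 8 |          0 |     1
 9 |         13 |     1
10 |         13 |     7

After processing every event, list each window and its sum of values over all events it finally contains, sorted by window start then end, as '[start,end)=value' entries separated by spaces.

i=0 t=1 v=6: → [1,4); WM=−∞
i=1 t=2 v=4: → [1,5); WM=−∞
i=2 t=4 v=3: → [1,7); WM=4
i=3 t=5 v=7: → [1,8); WM=4
i=4 t=7 v=3: → [1,10); WM=4
i=5 t=11 v=3: → [11,14); WM=11
i=6 t=11 v=9: → [11,14); WM=11
i=7 t=8 v=9: DROP (t<11-0); WM=11
i=8 t=0 v=1: DROP (t<11-0); WM=11
i=9 t=13 v=1: → [11,16); WM=11
i=10 t=13 v=7: → [11,16); WM=11

[1,10)=23 [11,16)=20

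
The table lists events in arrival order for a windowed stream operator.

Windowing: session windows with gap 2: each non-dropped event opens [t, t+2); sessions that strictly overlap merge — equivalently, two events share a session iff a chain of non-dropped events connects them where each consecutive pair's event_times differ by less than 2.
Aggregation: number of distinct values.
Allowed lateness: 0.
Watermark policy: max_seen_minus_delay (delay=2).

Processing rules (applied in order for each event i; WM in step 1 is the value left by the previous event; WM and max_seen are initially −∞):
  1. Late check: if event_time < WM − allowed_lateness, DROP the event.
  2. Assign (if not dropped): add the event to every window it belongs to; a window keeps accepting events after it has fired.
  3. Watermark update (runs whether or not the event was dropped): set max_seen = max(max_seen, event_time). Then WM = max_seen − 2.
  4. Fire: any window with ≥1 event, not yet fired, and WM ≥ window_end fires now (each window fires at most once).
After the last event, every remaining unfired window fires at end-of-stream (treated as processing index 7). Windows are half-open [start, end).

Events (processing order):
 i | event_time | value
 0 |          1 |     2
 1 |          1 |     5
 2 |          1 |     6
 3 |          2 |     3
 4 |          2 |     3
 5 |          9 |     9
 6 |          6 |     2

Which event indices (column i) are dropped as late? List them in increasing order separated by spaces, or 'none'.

i=0 t=1 v=2: → [1,3); WM=-1
i=1 t=1 v=5: → [1,3); WM=-1
i=2 t=1 v=6: → [1,3); WM=-1
i=3 t=2 v=3: → [1,4); WM=0
i=4 t=2 v=3: → [1,4); WM=0
i=5 t=9 v=9: → [9,11); WM=7
i=6 t=6 v=2: DROP (t<7-0); WM=7

6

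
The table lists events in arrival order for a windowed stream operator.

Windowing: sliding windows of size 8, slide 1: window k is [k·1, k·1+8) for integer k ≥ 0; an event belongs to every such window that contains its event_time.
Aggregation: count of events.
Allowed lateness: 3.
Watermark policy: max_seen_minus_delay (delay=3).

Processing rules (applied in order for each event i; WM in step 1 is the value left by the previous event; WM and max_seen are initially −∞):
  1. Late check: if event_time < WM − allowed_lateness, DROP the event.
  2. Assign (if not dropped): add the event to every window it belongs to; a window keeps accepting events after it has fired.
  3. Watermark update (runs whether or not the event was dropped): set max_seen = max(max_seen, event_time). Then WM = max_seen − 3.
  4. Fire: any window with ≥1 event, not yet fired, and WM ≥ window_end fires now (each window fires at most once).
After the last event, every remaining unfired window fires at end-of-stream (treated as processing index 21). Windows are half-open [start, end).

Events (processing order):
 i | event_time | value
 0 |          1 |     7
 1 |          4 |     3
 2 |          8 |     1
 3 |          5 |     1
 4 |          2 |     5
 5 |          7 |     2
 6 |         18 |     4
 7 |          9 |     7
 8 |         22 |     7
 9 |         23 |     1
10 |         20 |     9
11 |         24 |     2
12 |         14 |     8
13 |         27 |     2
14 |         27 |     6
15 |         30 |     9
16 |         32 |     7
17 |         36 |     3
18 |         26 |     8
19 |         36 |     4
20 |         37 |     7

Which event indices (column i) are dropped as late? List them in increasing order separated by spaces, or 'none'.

7 12 18

i=0 t=1 v=7: → [1,9),[0,8); WM=-2
i=1 t=4 v=3: → [4,12),[3,11),[2,10),[1,9),[0,8); WM=1
i=2 t=8 v=1: → [8,16),[7,15),[6,14),[5,13),[4,12),[3,11),[2,10),[1,9); WM=5
i=3 t=5 v=1: → [5,13),[4,12),[3,11),[2,10),[1,9),[0,8); WM=5
i=4 t=2 v=5: → [2,10),[1,9),[0,8); WM=5
i=5 t=7 v=2: → [7,15),[6,14),[5,13),[4,12),[3,11),[2,10),[1,9),[0,8); WM=5
i=6 t=18 v=4: → [18,26),[17,25),[16,24),[15,23),[14,22),[13,21),[12,20),[11,19); WM=15; [0,8) fires=5 [1,9) fires=6 [2,10) fires=5 [3,11) fires=4 [4,12) fires=4 [5,13) fires=3 [6,14) fires=2 [7,15) fires=2
i=7 t=9 v=7: DROP (t<15-3); WM=15
i=8 t=22 v=7: → [22,30),[21,29),[20,28),[19,27),[18,26),[17,25),[16,24),[15,23); WM=19; [8,16) fires=1 [11,19) fires=1
i=9 t=23 v=1: → [23,31),[22,30),[21,29),[20,28),[19,27),[18,26),[17,25),[16,24); WM=20; [12,20) fires=1
i=10 t=20 v=9: → [20,28),[19,27),[18,26),[17,25),[16,24),[15,23),[14,22),[13,21); WM=20
i=11 t=24 v=2: → [24,32),[23,31),[22,30),[21,29),[20,28),[19,27),[18,26),[17,25); WM=21; [13,21) fires=2
i=12 t=14 v=8: DROP (t<21-3); WM=21
i=13 t=27 v=2: → [27,35),[26,34),[25,33),[24,32),[23,31),[22,30),[21,29),[20,28); WM=24; [14,22) fires=2 [15,23) fires=3 [16,24) fires=4
i=14 t=27 v=6: → [27,35),[26,34),[25,33),[24,32),[23,31),[22,30),[21,29),[20,28); WM=24
i=15 t=30 v=9: → [30,38),[29,37),[28,36),[27,35),[26,34),[25,33),[24,32),[23,31); WM=27; [17,25) fires=5 [18,26) fires=5 [19,27) fires=4
i=16 t=32 v=7: → [32,40),[31,39),[30,38),[29,37),[28,36),[27,35),[26,34),[25,33); WM=29; [20,28) fires=6 [21,29) fires=5
i=17 t=36 v=3: → [36,44),[35,43),[34,42),[33,41),[32,40),[31,39),[30,38),[29,37); WM=33; [22,30) fires=5 [23,31) fires=5 [24,32) fires=4 [25,33) fires=4
i=18 t=26 v=8: DROP (t<33-3); WM=33
i=19 t=36 v=4: → [36,44),[35,43),[34,42),[33,41),[32,40),[31,39),[30,38),[29,37); WM=33
i=20 t=37 v=7: → [37,45),[36,44),[35,43),[34,42),[33,41),[32,40),[31,39),[30,38); WM=34; [26,34) fires=4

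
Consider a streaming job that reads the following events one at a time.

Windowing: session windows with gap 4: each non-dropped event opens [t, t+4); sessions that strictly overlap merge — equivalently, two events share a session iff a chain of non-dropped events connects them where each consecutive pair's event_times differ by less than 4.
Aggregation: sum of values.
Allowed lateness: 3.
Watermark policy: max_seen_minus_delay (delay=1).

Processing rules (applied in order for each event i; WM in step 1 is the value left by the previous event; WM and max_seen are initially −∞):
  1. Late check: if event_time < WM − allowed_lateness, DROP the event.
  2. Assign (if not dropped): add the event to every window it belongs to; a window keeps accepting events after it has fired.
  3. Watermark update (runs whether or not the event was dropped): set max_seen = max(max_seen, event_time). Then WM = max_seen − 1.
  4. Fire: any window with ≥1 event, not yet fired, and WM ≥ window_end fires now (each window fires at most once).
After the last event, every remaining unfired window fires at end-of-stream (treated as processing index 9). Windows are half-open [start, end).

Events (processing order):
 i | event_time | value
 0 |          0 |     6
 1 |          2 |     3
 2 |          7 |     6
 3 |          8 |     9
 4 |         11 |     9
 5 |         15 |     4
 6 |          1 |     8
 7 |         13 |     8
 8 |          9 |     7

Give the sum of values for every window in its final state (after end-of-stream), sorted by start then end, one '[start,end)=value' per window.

i=0 t=0 v=6: → [0,4); WM=-1
i=1 t=2 v=3: → [0,6); WM=1
i=2 t=7 v=6: → [7,11); WM=6
i=3 t=8 v=9: → [7,12); WM=7
i=4 t=11 v=9: → [7,15); WM=10
i=5 t=15 v=4: → [15,19); WM=14
i=6 t=1 v=8: DROP (t<14-3); WM=14
i=7 t=13 v=8: → [7,19); WM=14
i=8 t=9 v=7: DROP (t<14-3); WM=14

[0,6)=9 [7,19)=36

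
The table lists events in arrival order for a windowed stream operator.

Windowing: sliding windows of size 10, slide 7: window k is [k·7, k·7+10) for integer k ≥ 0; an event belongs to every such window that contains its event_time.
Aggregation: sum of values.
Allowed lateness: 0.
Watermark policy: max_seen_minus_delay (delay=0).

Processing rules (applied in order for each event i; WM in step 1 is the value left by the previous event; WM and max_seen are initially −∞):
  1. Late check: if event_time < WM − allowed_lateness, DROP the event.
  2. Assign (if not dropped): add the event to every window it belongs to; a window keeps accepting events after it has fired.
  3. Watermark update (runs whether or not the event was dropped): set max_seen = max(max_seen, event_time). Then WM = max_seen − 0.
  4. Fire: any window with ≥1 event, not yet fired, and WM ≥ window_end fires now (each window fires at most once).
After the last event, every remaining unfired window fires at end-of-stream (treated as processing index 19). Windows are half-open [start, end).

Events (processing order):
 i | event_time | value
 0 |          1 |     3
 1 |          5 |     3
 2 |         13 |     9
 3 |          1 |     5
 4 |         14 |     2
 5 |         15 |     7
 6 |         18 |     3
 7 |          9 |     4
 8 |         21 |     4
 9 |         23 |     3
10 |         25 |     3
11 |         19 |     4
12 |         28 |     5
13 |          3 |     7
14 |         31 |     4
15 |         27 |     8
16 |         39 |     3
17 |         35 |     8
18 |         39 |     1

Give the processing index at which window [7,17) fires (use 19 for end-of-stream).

i=0 t=1 v=3: → [0,10); WM=1
i=1 t=5 v=3: → [0,10); WM=5
i=2 t=13 v=9: → [7,17); WM=13; [0,10) fires=6
i=3 t=1 v=5: DROP (t<13-0); WM=13
i=4 t=14 v=2: → [14,24),[7,17); WM=14
i=5 t=15 v=7: → [14,24),[7,17); WM=15
i=6 t=18 v=3: → [14,24); WM=18; [7,17) fires=18
i=7 t=9 v=4: DROP (t<18-0); WM=18
i=8 t=21 v=4: → [21,31),[14,24); WM=21
i=9 t=23 v=3: → [21,31),[14,24); WM=23
i=10 t=25 v=3: → [21,31); WM=25; [14,24) fires=19
i=11 t=19 v=4: DROP (t<25-0); WM=25
i=12 t=28 v=5: → [28,38),[21,31); WM=28
i=13 t=3 v=7: DROP (t<28-0); WM=28
i=14 t=31 v=4: → [28,38); WM=31; [21,31) fires=15
i=15 t=27 v=8: DROP (t<31-0); WM=31
i=16 t=39 v=3: → [35,45); WM=39; [28,38) fires=9
i=17 t=35 v=8: DROP (t<39-0); WM=39
i=18 t=39 v=1: → [35,45); WM=39

6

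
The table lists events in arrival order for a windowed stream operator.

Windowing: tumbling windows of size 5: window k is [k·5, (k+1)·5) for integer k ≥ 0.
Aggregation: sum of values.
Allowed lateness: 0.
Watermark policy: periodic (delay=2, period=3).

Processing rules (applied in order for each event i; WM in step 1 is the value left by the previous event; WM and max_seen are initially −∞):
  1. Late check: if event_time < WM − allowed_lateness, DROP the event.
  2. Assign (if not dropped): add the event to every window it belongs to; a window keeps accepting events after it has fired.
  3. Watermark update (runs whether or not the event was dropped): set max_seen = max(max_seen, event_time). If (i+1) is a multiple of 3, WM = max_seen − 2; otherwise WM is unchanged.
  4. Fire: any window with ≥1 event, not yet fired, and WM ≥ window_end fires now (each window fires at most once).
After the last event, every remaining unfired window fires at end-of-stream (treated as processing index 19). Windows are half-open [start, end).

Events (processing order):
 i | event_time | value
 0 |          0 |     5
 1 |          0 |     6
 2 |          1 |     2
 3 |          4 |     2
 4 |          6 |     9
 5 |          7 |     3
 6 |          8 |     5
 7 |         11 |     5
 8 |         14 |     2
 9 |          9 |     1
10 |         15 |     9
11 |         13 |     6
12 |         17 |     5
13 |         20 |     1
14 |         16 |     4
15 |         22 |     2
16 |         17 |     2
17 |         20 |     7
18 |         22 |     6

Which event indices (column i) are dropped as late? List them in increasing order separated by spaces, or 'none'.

9 16

i=0 t=0 v=5: → [0,5); WM=−∞
i=1 t=0 v=6: → [0,5); WM=−∞
i=2 t=1 v=2: → [0,5); WM=-1
i=3 t=4 v=2: → [0,5); WM=-1
i=4 t=6 v=9: → [5,10); WM=-1
i=5 t=7 v=3: → [5,10); WM=5; [0,5) fires=15
i=6 t=8 v=5: → [5,10); WM=5
i=7 t=11 v=5: → [10,15); WM=5
i=8 t=14 v=2: → [10,15); WM=12; [5,10) fires=17
i=9 t=9 v=1: DROP (t<12-0); WM=12
i=10 t=15 v=9: → [15,20); WM=12
i=11 t=13 v=6: → [10,15); WM=13
i=12 t=17 v=5: → [15,20); WM=13
i=13 t=20 v=1: → [20,25); WM=13
i=14 t=16 v=4: → [15,20); WM=18; [10,15) fires=13
i=15 t=22 v=2: → [20,25); WM=18
i=16 t=17 v=2: DROP (t<18-0); WM=18
i=17 t=20 v=7: → [20,25); WM=20; [15,20) fires=18
i=18 t=22 v=6: → [20,25); WM=20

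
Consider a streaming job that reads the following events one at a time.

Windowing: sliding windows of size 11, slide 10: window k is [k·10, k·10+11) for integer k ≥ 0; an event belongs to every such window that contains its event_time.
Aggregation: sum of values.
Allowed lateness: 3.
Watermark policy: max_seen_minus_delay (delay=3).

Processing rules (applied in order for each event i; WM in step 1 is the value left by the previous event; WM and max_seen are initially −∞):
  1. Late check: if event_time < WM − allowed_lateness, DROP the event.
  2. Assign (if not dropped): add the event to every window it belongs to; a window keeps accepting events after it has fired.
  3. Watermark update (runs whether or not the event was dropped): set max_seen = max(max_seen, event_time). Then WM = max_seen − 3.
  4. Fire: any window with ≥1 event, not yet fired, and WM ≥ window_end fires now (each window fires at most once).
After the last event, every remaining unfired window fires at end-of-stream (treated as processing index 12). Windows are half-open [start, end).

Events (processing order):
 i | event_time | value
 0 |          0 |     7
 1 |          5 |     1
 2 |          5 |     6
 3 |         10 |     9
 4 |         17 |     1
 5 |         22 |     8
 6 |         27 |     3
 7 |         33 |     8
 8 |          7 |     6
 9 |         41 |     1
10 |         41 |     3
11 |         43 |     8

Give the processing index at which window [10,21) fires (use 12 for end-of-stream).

6

i=0 t=0 v=7: → [0,11); WM=-3
i=1 t=5 v=1: → [0,11); WM=2
i=2 t=5 v=6: → [0,11); WM=2
i=3 t=10 v=9: → [10,21),[0,11); WM=7
i=4 t=17 v=1: → [10,21); WM=14; [0,11) fires=23
i=5 t=22 v=8: → [20,31); WM=19
i=6 t=27 v=3: → [20,31); WM=24; [10,21) fires=10
i=7 t=33 v=8: → [30,41); WM=30
i=8 t=7 v=6: DROP (t<30-3); WM=30
i=9 t=41 v=1: → [40,51); WM=38; [20,31) fires=11
i=10 t=41 v=3: → [40,51); WM=38
i=11 t=43 v=8: → [40,51); WM=40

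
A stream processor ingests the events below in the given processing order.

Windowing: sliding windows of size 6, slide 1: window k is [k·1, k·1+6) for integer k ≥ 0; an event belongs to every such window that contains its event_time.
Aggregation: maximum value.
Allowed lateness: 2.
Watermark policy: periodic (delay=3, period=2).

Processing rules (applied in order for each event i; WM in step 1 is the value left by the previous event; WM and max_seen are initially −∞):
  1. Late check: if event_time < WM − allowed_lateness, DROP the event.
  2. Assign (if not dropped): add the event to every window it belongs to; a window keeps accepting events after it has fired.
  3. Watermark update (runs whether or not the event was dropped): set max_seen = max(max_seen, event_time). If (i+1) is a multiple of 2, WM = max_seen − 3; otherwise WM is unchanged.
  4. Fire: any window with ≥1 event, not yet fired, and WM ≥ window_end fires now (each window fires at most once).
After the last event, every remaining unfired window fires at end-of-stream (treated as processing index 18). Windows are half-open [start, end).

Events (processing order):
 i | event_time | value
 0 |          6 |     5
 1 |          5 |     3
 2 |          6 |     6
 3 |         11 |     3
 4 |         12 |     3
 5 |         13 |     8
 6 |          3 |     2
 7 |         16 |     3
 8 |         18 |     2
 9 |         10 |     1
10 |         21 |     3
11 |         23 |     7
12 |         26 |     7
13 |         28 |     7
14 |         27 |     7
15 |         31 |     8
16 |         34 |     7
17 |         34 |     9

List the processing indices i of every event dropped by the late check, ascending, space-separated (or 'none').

6 9

i=0 t=6 v=5: → [6,12),[5,11),[4,10),[3,9),[2,8),[1,7); WM=−∞
i=1 t=5 v=3: → [5,11),[4,10),[3,9),[2,8),[1,7),[0,6); WM=3
i=2 t=6 v=6: → [6,12),[5,11),[4,10),[3,9),[2,8),[1,7); WM=3
i=3 t=11 v=3: → [11,17),[10,16),[9,15),[8,14),[7,13),[6,12); WM=8; [0,6) fires=3 [1,7) fires=6 [2,8) fires=6
i=4 t=12 v=3: → [12,18),[11,17),[10,16),[9,15),[8,14),[7,13); WM=8
i=5 t=13 v=8: → [13,19),[12,18),[11,17),[10,16),[9,15),[8,14); WM=10; [3,9) fires=6 [4,10) fires=6
i=6 t=3 v=2: DROP (t<10-2); WM=10
i=7 t=16 v=3: → [16,22),[15,21),[14,20),[13,19),[12,18),[11,17); WM=13; [5,11) fires=6 [6,12) fires=6 [7,13) fires=3
i=8 t=18 v=2: → [18,24),[17,23),[16,22),[15,21),[14,20),[13,19); WM=13
i=9 t=10 v=1: DROP (t<13-2); WM=15; [8,14) fires=8 [9,15) fires=8
i=10 t=21 v=3: → [21,27),[20,26),[19,25),[18,24),[17,23),[16,22); WM=15
i=11 t=23 v=7: → [23,29),[22,28),[21,27),[20,26),[19,25),[18,24); WM=20; [10,16) fires=8 [11,17) fires=8 [12,18) fires=8 [13,19) fires=8 [14,20) fires=3
i=12 t=26 v=7: → [26,32),[25,31),[24,30),[23,29),[22,28),[21,27); WM=20
i=13 t=28 v=7: → [28,34),[27,33),[26,32),[25,31),[24,30),[23,29); WM=25; [15,21) fires=3 [16,22) fires=3 [17,23) fires=3 [18,24) fires=7 [19,25) fires=7
i=14 t=27 v=7: → [27,33),[26,32),[25,31),[24,30),[23,29),[22,28); WM=25
i=15 t=31 v=8: → [31,37),[30,36),[29,35),[28,34),[27,33),[26,32); WM=28; [20,26) fires=7 [21,27) fires=7 [22,28) fires=7
i=16 t=34 v=7: → [34,40),[33,39),[32,38),[31,37),[30,36),[29,35); WM=28
i=17 t=34 v=9: → [34,40),[33,39),[32,38),[31,37),[30,36),[29,35); WM=31; [23,29) fires=7 [24,30) fires=7 [25,31) fires=7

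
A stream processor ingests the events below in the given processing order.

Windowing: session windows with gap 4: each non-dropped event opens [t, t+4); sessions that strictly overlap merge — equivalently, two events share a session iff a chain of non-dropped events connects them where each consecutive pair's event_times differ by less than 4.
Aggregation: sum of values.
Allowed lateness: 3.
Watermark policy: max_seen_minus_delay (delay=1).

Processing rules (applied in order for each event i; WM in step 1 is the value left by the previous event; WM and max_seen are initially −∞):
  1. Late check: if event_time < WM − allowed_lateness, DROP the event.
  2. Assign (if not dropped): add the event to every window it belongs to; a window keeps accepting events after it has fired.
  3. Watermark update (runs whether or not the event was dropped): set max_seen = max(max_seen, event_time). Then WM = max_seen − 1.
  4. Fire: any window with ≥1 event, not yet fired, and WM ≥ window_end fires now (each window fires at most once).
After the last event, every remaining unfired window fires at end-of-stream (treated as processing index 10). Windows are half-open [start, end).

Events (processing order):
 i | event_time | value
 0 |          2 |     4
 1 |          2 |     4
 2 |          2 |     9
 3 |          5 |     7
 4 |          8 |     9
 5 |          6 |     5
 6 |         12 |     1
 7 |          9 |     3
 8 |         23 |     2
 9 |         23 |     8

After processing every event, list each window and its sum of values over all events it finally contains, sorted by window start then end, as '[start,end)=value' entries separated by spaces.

i=0 t=2 v=4: → [2,6); WM=1
i=1 t=2 v=4: → [2,6); WM=1
i=2 t=2 v=9: → [2,6); WM=1
i=3 t=5 v=7: → [2,9); WM=4
i=4 t=8 v=9: → [2,12); WM=7
i=5 t=6 v=5: → [2,12); WM=7
i=6 t=12 v=1: → [12,16); WM=11
i=7 t=9 v=3: → [2,16); WM=11
i=8 t=23 v=2: → [23,27); WM=22
i=9 t=23 v=8: → [23,27); WM=22

[2,16)=42 [23,27)=10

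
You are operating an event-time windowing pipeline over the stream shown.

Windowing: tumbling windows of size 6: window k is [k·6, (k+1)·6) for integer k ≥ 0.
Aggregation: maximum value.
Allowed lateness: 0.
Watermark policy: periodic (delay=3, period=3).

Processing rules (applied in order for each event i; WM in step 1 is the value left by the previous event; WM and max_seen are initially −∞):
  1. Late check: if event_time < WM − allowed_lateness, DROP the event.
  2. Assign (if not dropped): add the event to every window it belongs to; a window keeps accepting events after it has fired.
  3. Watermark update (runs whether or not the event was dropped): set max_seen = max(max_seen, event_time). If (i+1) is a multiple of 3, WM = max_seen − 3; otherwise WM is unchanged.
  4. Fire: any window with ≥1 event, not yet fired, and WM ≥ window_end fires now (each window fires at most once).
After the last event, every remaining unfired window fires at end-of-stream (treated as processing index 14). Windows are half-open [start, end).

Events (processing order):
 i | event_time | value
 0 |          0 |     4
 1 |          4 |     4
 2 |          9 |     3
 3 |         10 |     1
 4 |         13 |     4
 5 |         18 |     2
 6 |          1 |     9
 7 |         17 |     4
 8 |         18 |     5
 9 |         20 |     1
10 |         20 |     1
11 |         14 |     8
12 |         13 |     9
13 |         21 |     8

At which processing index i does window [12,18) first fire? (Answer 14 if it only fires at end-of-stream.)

i=0 t=0 v=4: → [0,6); WM=−∞
i=1 t=4 v=4: → [0,6); WM=−∞
i=2 t=9 v=3: → [6,12); WM=6; [0,6) fires=4
i=3 t=10 v=1: → [6,12); WM=6
i=4 t=13 v=4: → [12,18); WM=6
i=5 t=18 v=2: → [18,24); WM=15; [6,12) fires=3
i=6 t=1 v=9: DROP (t<15-0); WM=15
i=7 t=17 v=4: → [12,18); WM=15
i=8 t=18 v=5: → [18,24); WM=15
i=9 t=20 v=1: → [18,24); WM=15
i=10 t=20 v=1: → [18,24); WM=15
i=11 t=14 v=8: DROP (t<15-0); WM=17
i=12 t=13 v=9: DROP (t<17-0); WM=17
i=13 t=21 v=8: → [18,24); WM=17

14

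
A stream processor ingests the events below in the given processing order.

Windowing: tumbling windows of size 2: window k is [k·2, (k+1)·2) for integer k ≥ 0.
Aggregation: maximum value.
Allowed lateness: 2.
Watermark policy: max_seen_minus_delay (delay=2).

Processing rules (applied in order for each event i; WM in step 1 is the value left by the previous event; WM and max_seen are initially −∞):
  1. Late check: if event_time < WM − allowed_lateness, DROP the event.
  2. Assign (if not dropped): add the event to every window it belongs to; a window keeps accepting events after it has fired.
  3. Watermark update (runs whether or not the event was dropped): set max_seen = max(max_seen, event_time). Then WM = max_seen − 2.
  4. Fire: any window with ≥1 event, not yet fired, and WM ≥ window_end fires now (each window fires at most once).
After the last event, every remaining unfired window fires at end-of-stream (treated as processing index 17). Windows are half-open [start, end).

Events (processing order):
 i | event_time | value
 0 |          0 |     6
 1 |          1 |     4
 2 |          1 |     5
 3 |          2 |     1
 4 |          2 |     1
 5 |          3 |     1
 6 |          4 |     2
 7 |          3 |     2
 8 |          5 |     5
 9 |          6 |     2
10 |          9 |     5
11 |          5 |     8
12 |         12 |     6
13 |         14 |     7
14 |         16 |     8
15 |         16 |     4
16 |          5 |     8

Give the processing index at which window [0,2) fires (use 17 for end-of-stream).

i=0 t=0 v=6: → [0,2); WM=-2
i=1 t=1 v=4: → [0,2); WM=-1
i=2 t=1 v=5: → [0,2); WM=-1
i=3 t=2 v=1: → [2,4); WM=0
i=4 t=2 v=1: → [2,4); WM=0
i=5 t=3 v=1: → [2,4); WM=1
i=6 t=4 v=2: → [4,6); WM=2; [0,2) fires=6
i=7 t=3 v=2: → [2,4); WM=2
i=8 t=5 v=5: → [4,6); WM=3
i=9 t=6 v=2: → [6,8); WM=4; [2,4) fires=2
i=10 t=9 v=5: → [8,10); WM=7; [4,6) fires=5
i=11 t=5 v=8: → [4,6); WM=7
i=12 t=12 v=6: → [12,14); WM=10; [6,8) fires=2 [8,10) fires=5
i=13 t=14 v=7: → [14,16); WM=12
i=14 t=16 v=8: → [16,18); WM=14; [12,14) fires=6
i=15 t=16 v=4: → [16,18); WM=14
i=16 t=5 v=8: DROP (t<14-2); WM=14

6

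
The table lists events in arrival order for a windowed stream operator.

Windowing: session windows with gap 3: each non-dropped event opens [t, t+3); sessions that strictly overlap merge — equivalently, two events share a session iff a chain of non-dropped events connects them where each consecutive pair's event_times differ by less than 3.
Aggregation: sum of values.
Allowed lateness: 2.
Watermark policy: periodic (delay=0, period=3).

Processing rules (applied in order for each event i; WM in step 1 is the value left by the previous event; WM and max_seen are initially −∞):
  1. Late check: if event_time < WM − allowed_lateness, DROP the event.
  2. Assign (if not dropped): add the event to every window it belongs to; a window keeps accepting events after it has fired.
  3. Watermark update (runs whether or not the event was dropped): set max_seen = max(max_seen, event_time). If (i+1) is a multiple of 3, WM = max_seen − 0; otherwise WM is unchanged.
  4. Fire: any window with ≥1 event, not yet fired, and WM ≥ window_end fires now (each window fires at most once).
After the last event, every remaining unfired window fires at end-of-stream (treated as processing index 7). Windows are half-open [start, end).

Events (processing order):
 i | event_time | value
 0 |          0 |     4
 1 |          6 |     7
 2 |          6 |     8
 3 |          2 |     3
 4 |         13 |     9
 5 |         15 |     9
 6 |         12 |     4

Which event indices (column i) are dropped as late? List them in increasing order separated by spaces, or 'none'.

3 6

i=0 t=0 v=4: → [0,3); WM=−∞
i=1 t=6 v=7: → [6,9); WM=−∞
i=2 t=6 v=8: → [6,9); WM=6
i=3 t=2 v=3: DROP (t<6-2); WM=6
i=4 t=13 v=9: → [13,16); WM=6
i=5 t=15 v=9: → [13,18); WM=15
i=6 t=12 v=4: DROP (t<15-2); WM=15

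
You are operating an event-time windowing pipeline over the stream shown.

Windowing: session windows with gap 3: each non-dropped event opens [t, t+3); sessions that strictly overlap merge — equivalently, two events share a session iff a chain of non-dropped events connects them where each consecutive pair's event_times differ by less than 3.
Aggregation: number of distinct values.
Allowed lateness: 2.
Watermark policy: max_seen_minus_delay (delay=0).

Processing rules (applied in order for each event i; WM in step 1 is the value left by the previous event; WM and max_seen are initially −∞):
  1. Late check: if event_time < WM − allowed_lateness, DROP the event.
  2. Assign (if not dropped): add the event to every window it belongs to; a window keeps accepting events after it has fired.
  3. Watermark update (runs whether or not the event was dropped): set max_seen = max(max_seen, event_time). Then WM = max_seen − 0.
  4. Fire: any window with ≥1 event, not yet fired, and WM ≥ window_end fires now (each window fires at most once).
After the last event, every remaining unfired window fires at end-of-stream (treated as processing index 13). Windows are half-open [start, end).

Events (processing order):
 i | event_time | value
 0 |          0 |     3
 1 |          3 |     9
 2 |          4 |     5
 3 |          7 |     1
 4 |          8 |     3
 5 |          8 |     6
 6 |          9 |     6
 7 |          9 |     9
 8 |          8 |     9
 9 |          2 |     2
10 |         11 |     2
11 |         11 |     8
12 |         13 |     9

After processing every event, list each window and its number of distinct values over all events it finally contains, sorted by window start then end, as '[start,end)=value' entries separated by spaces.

i=0 t=0 v=3: → [0,3); WM=0
i=1 t=3 v=9: → [3,6); WM=3
i=2 t=4 v=5: → [3,7); WM=4
i=3 t=7 v=1: → [7,10); WM=7
i=4 t=8 v=3: → [7,11); WM=8
i=5 t=8 v=6: → [7,11); WM=8
i=6 t=9 v=6: → [7,12); WM=9
i=7 t=9 v=9: → [7,12); WM=9
i=8 t=8 v=9: → [7,12); WM=9
i=9 t=2 v=2: DROP (t<9-2); WM=9
i=10 t=11 v=2: → [7,14); WM=11
i=11 t=11 v=8: → [7,14); WM=11
i=12 t=13 v=9: → [7,16); WM=13

[0,3)=1 [3,7)=2 [7,16)=6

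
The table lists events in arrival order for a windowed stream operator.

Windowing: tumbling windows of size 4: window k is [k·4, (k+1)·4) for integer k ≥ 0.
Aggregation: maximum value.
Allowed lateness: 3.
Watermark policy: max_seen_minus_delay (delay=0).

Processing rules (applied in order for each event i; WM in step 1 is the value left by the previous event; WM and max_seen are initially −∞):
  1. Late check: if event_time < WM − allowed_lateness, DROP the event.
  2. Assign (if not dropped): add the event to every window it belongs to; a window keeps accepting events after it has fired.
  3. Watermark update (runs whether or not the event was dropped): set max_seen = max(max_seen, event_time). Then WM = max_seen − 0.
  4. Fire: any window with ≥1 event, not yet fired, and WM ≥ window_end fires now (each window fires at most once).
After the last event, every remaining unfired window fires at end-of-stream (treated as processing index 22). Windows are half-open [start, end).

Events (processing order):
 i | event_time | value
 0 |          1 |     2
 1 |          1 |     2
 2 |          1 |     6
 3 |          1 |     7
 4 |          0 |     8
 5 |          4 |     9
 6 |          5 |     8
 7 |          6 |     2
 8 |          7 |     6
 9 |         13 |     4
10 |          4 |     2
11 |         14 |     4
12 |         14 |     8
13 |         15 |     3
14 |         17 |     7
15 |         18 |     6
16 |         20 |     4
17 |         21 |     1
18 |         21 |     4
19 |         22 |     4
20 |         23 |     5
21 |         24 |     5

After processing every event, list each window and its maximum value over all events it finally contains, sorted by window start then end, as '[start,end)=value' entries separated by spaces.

i=0 t=1 v=2: → [0,4); WM=1
i=1 t=1 v=2: → [0,4); WM=1
i=2 t=1 v=6: → [0,4); WM=1
i=3 t=1 v=7: → [0,4); WM=1
i=4 t=0 v=8: → [0,4); WM=1
i=5 t=4 v=9: → [4,8); WM=4; [0,4) fires=8
i=6 t=5 v=8: → [4,8); WM=5
i=7 t=6 v=2: → [4,8); WM=6
i=8 t=7 v=6: → [4,8); WM=7
i=9 t=13 v=4: → [12,16); WM=13; [4,8) fires=9
i=10 t=4 v=2: DROP (t<13-3); WM=13
i=11 t=14 v=4: → [12,16); WM=14
i=12 t=14 v=8: → [12,16); WM=14
i=13 t=15 v=3: → [12,16); WM=15
i=14 t=17 v=7: → [16,20); WM=17; [12,16) fires=8
i=15 t=18 v=6: → [16,20); WM=18
i=16 t=20 v=4: → [20,24); WM=20; [16,20) fires=7
i=17 t=21 v=1: → [20,24); WM=21
i=18 t=21 v=4: → [20,24); WM=21
i=19 t=22 v=4: → [20,24); WM=22
i=20 t=23 v=5: → [20,24); WM=23
i=21 t=24 v=5: → [24,28); WM=24; [20,24) fires=5

[0,4)=8 [4,8)=9 [12,16)=8 [16,20)=7 [20,24)=5 [24,28)=5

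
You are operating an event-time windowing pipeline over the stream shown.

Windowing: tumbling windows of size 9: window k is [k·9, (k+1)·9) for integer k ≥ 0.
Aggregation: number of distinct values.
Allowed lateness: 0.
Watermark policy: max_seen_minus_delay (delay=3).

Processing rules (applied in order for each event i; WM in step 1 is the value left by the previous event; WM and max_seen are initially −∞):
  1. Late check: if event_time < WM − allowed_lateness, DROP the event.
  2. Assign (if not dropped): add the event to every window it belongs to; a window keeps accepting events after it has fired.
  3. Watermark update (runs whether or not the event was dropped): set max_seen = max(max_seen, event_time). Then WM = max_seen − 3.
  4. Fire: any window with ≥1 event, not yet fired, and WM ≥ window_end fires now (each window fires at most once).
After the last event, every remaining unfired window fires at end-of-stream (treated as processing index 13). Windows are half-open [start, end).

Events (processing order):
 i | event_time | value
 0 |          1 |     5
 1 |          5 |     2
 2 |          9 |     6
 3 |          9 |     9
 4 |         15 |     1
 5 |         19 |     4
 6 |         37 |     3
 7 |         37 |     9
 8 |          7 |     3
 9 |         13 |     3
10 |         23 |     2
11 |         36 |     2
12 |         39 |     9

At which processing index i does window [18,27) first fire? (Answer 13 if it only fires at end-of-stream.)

i=0 t=1 v=5: → [0,9); WM=-2
i=1 t=5 v=2: → [0,9); WM=2
i=2 t=9 v=6: → [9,18); WM=6
i=3 t=9 v=9: → [9,18); WM=6
i=4 t=15 v=1: → [9,18); WM=12; [0,9) fires=2
i=5 t=19 v=4: → [18,27); WM=16
i=6 t=37 v=3: → [36,45); WM=34; [9,18) fires=3 [18,27) fires=1
i=7 t=37 v=9: → [36,45); WM=34
i=8 t=7 v=3: DROP (t<34-0); WM=34
i=9 t=13 v=3: DROP (t<34-0); WM=34
i=10 t=23 v=2: DROP (t<34-0); WM=34
i=11 t=36 v=2: → [36,45); WM=34
i=12 t=39 v=9: → [36,45); WM=36

6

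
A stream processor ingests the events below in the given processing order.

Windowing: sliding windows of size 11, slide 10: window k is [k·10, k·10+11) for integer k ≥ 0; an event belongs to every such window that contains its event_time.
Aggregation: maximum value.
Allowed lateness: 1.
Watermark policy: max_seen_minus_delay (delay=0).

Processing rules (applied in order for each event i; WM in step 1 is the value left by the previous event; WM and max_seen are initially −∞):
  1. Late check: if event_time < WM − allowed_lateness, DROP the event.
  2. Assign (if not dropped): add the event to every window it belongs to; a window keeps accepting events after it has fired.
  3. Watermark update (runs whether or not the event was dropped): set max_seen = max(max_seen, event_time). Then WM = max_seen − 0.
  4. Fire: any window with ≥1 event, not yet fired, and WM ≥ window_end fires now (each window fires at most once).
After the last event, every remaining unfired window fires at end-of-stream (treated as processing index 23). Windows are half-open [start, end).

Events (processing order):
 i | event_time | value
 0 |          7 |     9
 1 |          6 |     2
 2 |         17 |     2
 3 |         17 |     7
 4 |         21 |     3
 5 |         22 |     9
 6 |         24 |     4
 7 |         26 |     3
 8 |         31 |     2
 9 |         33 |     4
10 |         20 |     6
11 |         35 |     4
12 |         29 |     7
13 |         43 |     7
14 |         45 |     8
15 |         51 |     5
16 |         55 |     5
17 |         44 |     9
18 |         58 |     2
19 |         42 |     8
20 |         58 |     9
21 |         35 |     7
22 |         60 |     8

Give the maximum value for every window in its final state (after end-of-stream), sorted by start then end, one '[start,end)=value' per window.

i=0 t=7 v=9: → [0,11); WM=7
i=1 t=6 v=2: → [0,11); WM=7
i=2 t=17 v=2: → [10,21); WM=17; [0,11) fires=9
i=3 t=17 v=7: → [10,21); WM=17
i=4 t=21 v=3: → [20,31); WM=21; [10,21) fires=7
i=5 t=22 v=9: → [20,31); WM=22
i=6 t=24 v=4: → [20,31); WM=24
i=7 t=26 v=3: → [20,31); WM=26
i=8 t=31 v=2: → [30,41); WM=31; [20,31) fires=9
i=9 t=33 v=4: → [30,41); WM=33
i=10 t=20 v=6: DROP (t<33-1); WM=33
i=11 t=35 v=4: → [30,41); WM=35
i=12 t=29 v=7: DROP (t<35-1); WM=35
i=13 t=43 v=7: → [40,51); WM=43; [30,41) fires=4
i=14 t=45 v=8: → [40,51); WM=45
i=15 t=51 v=5: → [50,61); WM=51; [40,51) fires=8
i=16 t=55 v=5: → [50,61); WM=55
i=17 t=44 v=9: DROP (t<55-1); WM=55
i=18 t=58 v=2: → [50,61); WM=58
i=19 t=42 v=8: DROP (t<58-1); WM=58
i=20 t=58 v=9: → [50,61); WM=58
i=21 t=35 v=7: DROP (t<58-1); WM=58
i=22 t=60 v=8: → [60,71),[50,61); WM=60

[0,11)=9 [10,21)=7 [20,31)=9 [30,41)=4 [40,51)=8 [50,61)=9 [60,71)=8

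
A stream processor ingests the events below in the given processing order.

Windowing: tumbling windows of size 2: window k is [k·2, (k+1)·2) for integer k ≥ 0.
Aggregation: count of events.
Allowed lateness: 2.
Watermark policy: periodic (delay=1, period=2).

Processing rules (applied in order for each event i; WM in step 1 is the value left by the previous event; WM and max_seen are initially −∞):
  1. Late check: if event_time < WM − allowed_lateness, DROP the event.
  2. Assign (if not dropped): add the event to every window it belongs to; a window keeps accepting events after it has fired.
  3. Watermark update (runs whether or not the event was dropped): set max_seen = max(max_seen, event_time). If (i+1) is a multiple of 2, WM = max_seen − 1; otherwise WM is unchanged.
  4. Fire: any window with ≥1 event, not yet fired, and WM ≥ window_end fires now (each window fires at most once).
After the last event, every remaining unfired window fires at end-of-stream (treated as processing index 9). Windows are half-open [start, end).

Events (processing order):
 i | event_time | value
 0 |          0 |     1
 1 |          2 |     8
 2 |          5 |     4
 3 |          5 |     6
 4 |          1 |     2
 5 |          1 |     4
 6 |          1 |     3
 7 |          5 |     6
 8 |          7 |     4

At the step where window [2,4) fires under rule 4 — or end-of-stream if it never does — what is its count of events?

1

i=0 t=0 v=1: → [0,2); WM=−∞
i=1 t=2 v=8: → [2,4); WM=1
i=2 t=5 v=4: → [4,6); WM=1
i=3 t=5 v=6: → [4,6); WM=4; [0,2) fires=1 [2,4) fires=1
i=4 t=1 v=2: DROP (t<4-2); WM=4
i=5 t=1 v=4: DROP (t<4-2); WM=4
i=6 t=1 v=3: DROP (t<4-2); WM=4
i=7 t=5 v=6: → [4,6); WM=4
i=8 t=7 v=4: → [6,8); WM=4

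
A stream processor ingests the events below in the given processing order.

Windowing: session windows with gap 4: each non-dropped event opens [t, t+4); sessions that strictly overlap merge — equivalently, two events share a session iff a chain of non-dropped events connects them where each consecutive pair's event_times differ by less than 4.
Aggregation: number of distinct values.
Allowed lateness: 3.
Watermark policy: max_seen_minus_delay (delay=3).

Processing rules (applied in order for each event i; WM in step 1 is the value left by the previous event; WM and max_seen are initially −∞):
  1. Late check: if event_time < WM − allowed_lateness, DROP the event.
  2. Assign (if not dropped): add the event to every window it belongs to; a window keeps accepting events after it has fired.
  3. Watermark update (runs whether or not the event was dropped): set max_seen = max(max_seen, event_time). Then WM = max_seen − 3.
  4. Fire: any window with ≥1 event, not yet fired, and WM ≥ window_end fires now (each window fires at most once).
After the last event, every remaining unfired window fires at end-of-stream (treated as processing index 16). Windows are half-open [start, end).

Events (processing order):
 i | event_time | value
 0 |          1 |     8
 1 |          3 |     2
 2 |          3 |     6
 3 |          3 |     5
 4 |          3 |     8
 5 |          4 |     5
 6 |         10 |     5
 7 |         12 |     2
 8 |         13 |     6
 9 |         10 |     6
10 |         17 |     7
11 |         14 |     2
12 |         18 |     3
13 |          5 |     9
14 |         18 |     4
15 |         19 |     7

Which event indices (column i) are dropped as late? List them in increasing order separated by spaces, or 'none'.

i=0 t=1 v=8: → [1,5); WM=-2
i=1 t=3 v=2: → [1,7); WM=0
i=2 t=3 v=6: → [1,7); WM=0
i=3 t=3 v=5: → [1,7); WM=0
i=4 t=3 v=8: → [1,7); WM=0
i=5 t=4 v=5: → [1,8); WM=1
i=6 t=10 v=5: → [10,14); WM=7
i=7 t=12 v=2: → [10,16); WM=9
i=8 t=13 v=6: → [10,17); WM=10
i=9 t=10 v=6: → [10,17); WM=10
i=10 t=17 v=7: → [17,21); WM=14
i=11 t=14 v=2: → [10,21); WM=14
i=12 t=18 v=3: → [10,22); WM=15
i=13 t=5 v=9: DROP (t<15-3); WM=15
i=14 t=18 v=4: → [10,22); WM=15
i=15 t=19 v=7: → [10,23); WM=16

13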